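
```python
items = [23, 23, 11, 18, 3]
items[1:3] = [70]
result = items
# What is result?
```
Trace:
  items=[23, 23, 11, 18, 3]
  items=[23, 70, 18, 3]
  items=[23, 70, 18, 3], result=[23, 70, 18, 3]

Final answer: [23, 70, 18, 3]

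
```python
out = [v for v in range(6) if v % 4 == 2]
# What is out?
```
Trace:
  v=0
  v=1
  v=2
  v=3
  v=4
  v=5
  out=[2]

Final answer: [2]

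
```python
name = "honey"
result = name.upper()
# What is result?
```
Trace:
  name='honey'
  name='honey', result='HONEY'

Final answer: 'HONEY'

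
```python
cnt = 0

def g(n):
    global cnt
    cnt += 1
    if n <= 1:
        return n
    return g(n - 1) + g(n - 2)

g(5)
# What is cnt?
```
Call trace (a repeated sub-call is expanded the first time; later identical calls just restate its return value):
g(n=5)
  g(n=4)
    g(n=3)
      g(n=2)
        g(n=1)
        -> return 1
        g(n=0)
        -> return 0
      -> return 1
      g(n=1)
      -> return 1
    -> return 2
    g(n=2) -> return 1  (same call as traced above)
  -> return 3
  g(n=3) -> return 2  (same call as traced above)
-> return 5

cnt is incremented once per call, so count the calls in each subtree. Let C(n) = number of calls made by g(n).
C(0) = C(1) = 1 (base case, no recursion); C(n) = 1 + C(n - 1) + C(n - 2) otherwise.
C(2) = 1 + C(1) + C(0) = 1 + 1 + 1 = 3
C(3) = 1 + C(2) + C(1) = 1 + 3 + 1 = 5
C(4) = 1 + C(3) + C(2) = 1 + 5 + 3 = 9
C(5) = 1 + C(4) + C(3) = 1 + 9 + 5 = 15
cnt = C(5) = 15

Final answer: 15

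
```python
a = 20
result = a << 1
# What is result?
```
Trace:
  a=20
  a=20, result=40

Final answer: 40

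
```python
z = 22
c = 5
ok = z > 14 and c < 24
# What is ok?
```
Trace:
  z=22
  z=22, c=5
  z=22, c=5, ok=True

Final answer: True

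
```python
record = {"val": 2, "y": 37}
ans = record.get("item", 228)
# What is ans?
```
Trace:
  record={'val': 2, 'y': 37}
  record={'val': 2, 'y': 37}, ans=228

Final answer: 228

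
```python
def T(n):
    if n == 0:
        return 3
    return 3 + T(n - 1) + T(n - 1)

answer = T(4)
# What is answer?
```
Call trace (a repeated sub-call is expanded the first time; later identical calls just restate its return value):
T(n=4)
  T(n=3)
    T(n=2)
      T(n=1)
        T(n=0)
        -> return 3
        T(n=0)
        -> return 3
      -> return 9
      T(n=1) -> return 9  (same call as traced above)
    -> return 21
    T(n=2) -> return 21  (same call as traced above)
  -> return 45
  T(n=3) -> return 45  (same call as traced above)
-> return 93

Final answer: 93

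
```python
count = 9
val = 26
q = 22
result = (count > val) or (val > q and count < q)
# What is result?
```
Trace:
  count=9
  count=9, val=26
  count=9, val=26, q=22
  count=9, val=26, q=22, result=True

Final answer: True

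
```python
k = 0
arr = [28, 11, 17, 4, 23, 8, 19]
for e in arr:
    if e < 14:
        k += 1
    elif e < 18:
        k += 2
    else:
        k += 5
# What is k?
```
Trace:
  k=0
  k=5, e=28
  k=6, e=11
  k=8, e=17
  k=9, e=4
  k=14, e=23
  k=15, e=8
  k=20, e=19

Final answer: 20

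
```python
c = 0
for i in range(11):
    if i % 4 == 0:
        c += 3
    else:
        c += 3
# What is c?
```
Trace:
  c=0
  c=3, i=0
  c=6, i=1
  c=9, i=2
  c=12, i=3
  c=15, i=4
  c=18, i=5
  c=21, i=6
  c=24, i=7
  c=27, i=8
  c=30, i=9
  c=33, i=10

Final answer: 33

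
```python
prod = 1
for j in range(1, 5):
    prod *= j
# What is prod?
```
Trace:
  prod=1
  prod=1, j=1
  prod=2, j=2
  prod=6, j=3
  prod=24, j=4

Final answer: 24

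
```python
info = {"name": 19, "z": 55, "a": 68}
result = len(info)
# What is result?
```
Trace:
  info={'name': 19, 'z': 55, 'a': 68}
  info={'name': 19, 'z': 55, 'a': 68}, result=3

Final answer: 3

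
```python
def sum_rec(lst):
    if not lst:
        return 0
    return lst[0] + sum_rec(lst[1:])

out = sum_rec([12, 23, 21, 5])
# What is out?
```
Call trace:
sum_rec(lst=[12, 23, 21, 5])
  sum_rec(lst=[23, 21, 5])
    sum_rec(lst=[21, 5])
      sum_rec(lst=[5])
        sum_rec(lst=[])
        -> return 0
      -> return 5
    -> return 26
  -> return 49
-> return 61

Final answer: 61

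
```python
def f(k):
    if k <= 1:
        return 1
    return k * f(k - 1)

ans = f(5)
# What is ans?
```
Call trace:
f(k=5)
  f(k=4)
    f(k=3)
      f(k=2)
        f(k=1)
        -> return 1
      -> return 2
    -> return 6
  -> return 24
-> return 120

Final answer: 120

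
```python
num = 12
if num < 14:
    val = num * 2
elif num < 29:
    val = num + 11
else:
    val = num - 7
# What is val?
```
Trace:
  num=12
  num=12, val=24

Final answer: 24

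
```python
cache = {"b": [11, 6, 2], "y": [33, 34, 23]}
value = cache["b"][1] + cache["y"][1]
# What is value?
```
Trace:
  cache={'b': [11, 6, 2], 'y': [33, 34, 23]}
  cache={'b': [11, 6, 2], 'y': [33, 34, 23]}, value=40

Final answer: 40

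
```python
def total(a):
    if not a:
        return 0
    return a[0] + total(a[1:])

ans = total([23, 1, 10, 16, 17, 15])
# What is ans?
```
Call trace:
total(a=[23, 1, 10, 16, 17, 15])
  total(a=[1, 10, 16, 17, 15])
    total(a=[10, 16, 17, 15])
      total(a=[16, 17, 15])
        total(a=[17, 15])
          total(a=[15])
            total(a=[])
            -> return 0
          -> return 15
        -> return 32
      -> return 48
    -> return 58
  -> return 59
-> return 82

Final answer: 82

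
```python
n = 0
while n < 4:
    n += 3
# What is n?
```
Trace:
  n=0
  n=3
  n=6

Final answer: 6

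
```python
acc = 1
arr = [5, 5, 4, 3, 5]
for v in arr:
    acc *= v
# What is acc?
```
Trace:
  acc=1
  acc=5, v=5
  acc=25, v=5
  acc=100, v=4
  acc=300, v=3
  acc=1500, v=5

Final answer: 1500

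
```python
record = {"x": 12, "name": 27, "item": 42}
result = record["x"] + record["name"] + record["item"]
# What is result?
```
Trace:
  record={'x': 12, 'name': 27, 'item': 42}
  record={'x': 12, 'name': 27, 'item': 42}, result=81

Final answer: 81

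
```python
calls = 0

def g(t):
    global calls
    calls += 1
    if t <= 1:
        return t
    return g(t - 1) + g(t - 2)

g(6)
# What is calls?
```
Call trace (a repeated sub-call is expanded the first time; later identical calls just restate its return value):
g(t=6)
  g(t=5)
    g(t=4)
      g(t=3)
        g(t=2)
          g(t=1)
          -> return 1
          g(t=0)
          -> return 0
        -> return 1
        g(t=1)
        -> return 1
      -> return 2
      g(t=2) -> return 1  (same call as traced above)
    -> return 3
    g(t=3) -> return 2  (same call as traced above)
  -> return 5
  g(t=4) -> return 3  (same call as traced above)
-> return 8

calls is incremented once per call, so count the calls in each subtree. Let C(t) = number of calls made by g(t).
C(0) = C(1) = 1 (base case, no recursion); C(t) = 1 + C(t - 1) + C(t - 2) otherwise.
C(2) = 1 + C(1) + C(0) = 1 + 1 + 1 = 3
C(3) = 1 + C(2) + C(1) = 1 + 3 + 1 = 5
C(4) = 1 + C(3) + C(2) = 1 + 5 + 3 = 9
C(5) = 1 + C(4) + C(3) = 1 + 9 + 5 = 15
C(6) = 1 + C(5) + C(4) = 1 + 15 + 9 = 25
calls = C(6) = 25

Final answer: 25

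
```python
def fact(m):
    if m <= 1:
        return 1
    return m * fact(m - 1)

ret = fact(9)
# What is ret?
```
Call trace:
fact(m=9)
  fact(m=8)
    fact(m=7)
      fact(m=6)
        fact(m=5)
          fact(m=4)
            fact(m=3)
              fact(m=2)
                fact(m=1)
                -> return 1
              -> return 2
            -> return 6
          -> return 24
        -> return 120
      -> return 720
    -> return 5040
  -> return 40320
-> return 362880

Final answer: 362880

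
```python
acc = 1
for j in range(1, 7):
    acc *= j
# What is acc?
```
Trace:
  acc=1
  acc=1, j=1
  acc=2, j=2
  acc=6, j=3
  acc=24, j=4
  acc=120, j=5
  acc=720, j=6

Final answer: 720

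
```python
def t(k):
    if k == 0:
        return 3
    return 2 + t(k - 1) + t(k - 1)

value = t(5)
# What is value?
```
Call trace (a repeated sub-call is expanded the first time; later identical calls just restate its return value):
t(k=5)
  t(k=4)
    t(k=3)
      t(k=2)
        t(k=1)
          t(k=0)
          -> return 3
          t(k=0)
          -> return 3
        -> return 8
        t(k=1) -> return 8  (same call as traced above)
      -> return 18
      t(k=2) -> return 18  (same call as traced above)
    -> return 38
    t(k=3) -> return 38  (same call as traced above)
  -> return 78
  t(k=4) -> return 78  (same call as traced above)
-> return 158

Final answer: 158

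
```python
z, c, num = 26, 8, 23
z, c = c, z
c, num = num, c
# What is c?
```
Trace:
  z=26, c=8, num=23
  z=8, c=26, num=23
  z=8, c=23, num=26

Final answer: 23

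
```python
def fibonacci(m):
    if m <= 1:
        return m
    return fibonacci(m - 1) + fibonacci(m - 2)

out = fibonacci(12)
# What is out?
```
Call trace (a repeated sub-call is expanded the first time; later identical calls just restate its return value):
fibonacci(m=12)
  fibonacci(m=11)
    fibonacci(m=10)
      fibonacci(m=9)
        fibonacci(m=8)
          fibonacci(m=7)
            fibonacci(m=6)
              fibonacci(m=5)
                fibonacci(m=4)
                  fibonacci(m=3)
                    fibonacci(m=2)
                      fibonacci(m=1)
                      -> return 1
                      fibonacci(m=0)
                      -> return 0
                    -> return 1
                    fibonacci(m=1)
                    -> return 1
                  -> return 2
                  fibonacci(m=2) -> return 1  (same call as traced above)
                -> return 3
                fibonacci(m=3) -> return 2  (same call as traced above)
              -> return 5
              fibonacci(m=4) -> return 3  (same call as traced above)
            -> return 8
            fibonacci(m=5) -> return 5  (same call as traced above)
          -> return 13
          fibonacci(m=6) -> return 8  (same call as traced above)
        -> return 21
        fibonacci(m=7) -> return 13  (same call as traced above)
      -> return 34
      fibonacci(m=8) -> return 21  (same call as traced above)
    -> return 55
    fibonacci(m=9) -> return 34  (same call as traced above)
  -> return 89
  fibonacci(m=10) -> return 55  (same call as traced above)
-> return 144

Final answer: 144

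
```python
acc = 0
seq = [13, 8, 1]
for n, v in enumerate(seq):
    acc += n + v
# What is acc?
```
Trace:
  acc=0
  acc=13, n=0, v=13
  acc=22, n=1, v=8
  acc=25, n=2, v=1

Final answer: 25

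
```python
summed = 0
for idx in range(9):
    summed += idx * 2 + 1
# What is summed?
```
Trace:
  summed=0
  summed=1, idx=0
  summed=4, idx=1
  summed=9, idx=2
  summed=16, idx=3
  summed=25, idx=4
  summed=36, idx=5
  summed=49, idx=6
  summed=64, idx=7
  summed=81, idx=8

Final answer: 81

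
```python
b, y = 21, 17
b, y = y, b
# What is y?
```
Trace:
  b=21, y=17
  b=17, y=21

Final answer: 21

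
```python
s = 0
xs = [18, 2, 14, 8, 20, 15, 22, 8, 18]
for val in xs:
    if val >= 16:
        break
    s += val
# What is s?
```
Trace:
  s=0
  s=0, val=18

Final answer: 0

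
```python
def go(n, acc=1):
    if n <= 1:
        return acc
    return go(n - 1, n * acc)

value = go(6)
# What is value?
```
Call trace:
go(n=6, acc=1)
  go(n=5, acc=6)
    go(n=4, acc=30)
      go(n=3, acc=120)
        go(n=2, acc=360)
          go(n=1, acc=720)
          -> return 720
        -> return 720
      -> return 720
    -> return 720
  -> return 720
-> return 720

Final answer: 720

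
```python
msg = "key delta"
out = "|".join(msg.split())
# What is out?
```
Trace:
  msg='key delta'
  msg='key delta', out='key|delta'

Final answer: 'key|delta'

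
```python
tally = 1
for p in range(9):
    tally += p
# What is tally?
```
Trace:
  tally=1
  tally=1, p=0
  tally=2, p=1
  tally=4, p=2
  tally=7, p=3
  tally=11, p=4
  tally=16, p=5
  tally=22, p=6
  tally=29, p=7
  tally=37, p=8

Final answer: 37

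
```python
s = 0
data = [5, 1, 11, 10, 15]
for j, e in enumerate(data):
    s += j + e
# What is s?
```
Trace:
  s=0
  s=5, j=0, e=5
  s=7, j=1, e=1
  s=20, j=2, e=11
  s=33, j=3, e=10
  s=52, j=4, e=15

Final answer: 52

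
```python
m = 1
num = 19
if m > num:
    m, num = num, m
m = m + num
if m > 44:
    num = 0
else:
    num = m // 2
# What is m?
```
Trace:
  m=1
  m=1, num=19
  m=1, num=19
  m=20, num=19
  m=20, num=10

Final answer: 20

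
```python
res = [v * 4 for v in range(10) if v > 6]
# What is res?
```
Trace:
  v=0
  v=1
  v=2
  v=3
  v=4
  v=5
  v=6
  v=7
  v=8
  v=9
  res=[28, 32, 36]

Final answer: [28, 32, 36]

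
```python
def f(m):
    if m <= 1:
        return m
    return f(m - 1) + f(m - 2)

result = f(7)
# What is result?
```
Call trace (a repeated sub-call is expanded the first time; later identical calls just restate its return value):
f(m=7)
  f(m=6)
    f(m=5)
      f(m=4)
        f(m=3)
          f(m=2)
            f(m=1)
            -> return 1
            f(m=0)
            -> return 0
          -> return 1
          f(m=1)
          -> return 1
        -> return 2
        f(m=2) -> return 1  (same call as traced above)
      -> return 3
      f(m=3) -> return 2  (same call as traced above)
    -> return 5
    f(m=4) -> return 3  (same call as traced above)
  -> return 8
  f(m=5) -> return 5  (same call as traced above)
-> return 13

Final answer: 13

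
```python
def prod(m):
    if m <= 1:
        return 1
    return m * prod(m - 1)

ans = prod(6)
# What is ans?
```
Call trace:
prod(m=6)
  prod(m=5)
    prod(m=4)
      prod(m=3)
        prod(m=2)
          prod(m=1)
          -> return 1
        -> return 2
      -> return 6
    -> return 24
  -> return 120
-> return 720

Final answer: 720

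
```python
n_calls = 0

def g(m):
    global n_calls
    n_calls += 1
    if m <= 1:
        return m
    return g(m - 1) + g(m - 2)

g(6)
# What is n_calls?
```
Call trace (a repeated sub-call is expanded the first time; later identical calls just restate its return value):
g(m=6)
  g(m=5)
    g(m=4)
      g(m=3)
        g(m=2)
          g(m=1)
          -> return 1
          g(m=0)
          -> return 0
        -> return 1
        g(m=1)
        -> return 1
      -> return 2
      g(m=2) -> return 1  (same call as traced above)
    -> return 3
    g(m=3) -> return 2  (same call as traced above)
  -> return 5
  g(m=4) -> return 3  (same call as traced above)
-> return 8

n_calls is incremented once per call, so count the calls in each subtree. Let C(m) = number of calls made by g(m).
C(0) = C(1) = 1 (base case, no recursion); C(m) = 1 + C(m - 1) + C(m - 2) otherwise.
C(2) = 1 + C(1) + C(0) = 1 + 1 + 1 = 3
C(3) = 1 + C(2) + C(1) = 1 + 3 + 1 = 5
C(4) = 1 + C(3) + C(2) = 1 + 5 + 3 = 9
C(5) = 1 + C(4) + C(3) = 1 + 9 + 5 = 15
C(6) = 1 + C(5) + C(4) = 1 + 15 + 9 = 25
n_calls = C(6) = 25

Final answer: 25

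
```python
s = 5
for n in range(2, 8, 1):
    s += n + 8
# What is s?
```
Trace:
  s=5
  s=15, n=2
  s=26, n=3
  s=38, n=4
  s=51, n=5
  s=65, n=6
  s=80, n=7

Final answer: 80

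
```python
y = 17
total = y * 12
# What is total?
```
Trace:
  y=17
  y=17, total=204

Final answer: 204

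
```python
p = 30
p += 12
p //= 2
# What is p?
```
Trace:
  p=30
  p=42
  p=21

Final answer: 21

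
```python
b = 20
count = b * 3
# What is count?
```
Trace:
  b=20
  b=20, count=60

Final answer: 60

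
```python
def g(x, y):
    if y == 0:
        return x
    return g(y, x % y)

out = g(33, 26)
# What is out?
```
Call trace:
g(x=33, y=26)
  g(x=26, y=7)
    g(x=7, y=5)
      g(x=5, y=2)
        g(x=2, y=1)
          g(x=1, y=0)
          -> return 1
        -> return 1
      -> return 1
    -> return 1
  -> return 1
-> return 1

Final answer: 1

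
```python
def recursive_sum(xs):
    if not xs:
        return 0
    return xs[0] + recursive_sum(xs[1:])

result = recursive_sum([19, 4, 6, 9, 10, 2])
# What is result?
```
Call trace:
recursive_sum(xs=[19, 4, 6, 9, 10, 2])
  recursive_sum(xs=[4, 6, 9, 10, 2])
    recursive_sum(xs=[6, 9, 10, 2])
      recursive_sum(xs=[9, 10, 2])
        recursive_sum(xs=[10, 2])
          recursive_sum(xs=[2])
            recursive_sum(xs=[])
            -> return 0
          -> return 2
        -> return 12
      -> return 21
    -> return 27
  -> return 31
-> return 50

Final answer: 50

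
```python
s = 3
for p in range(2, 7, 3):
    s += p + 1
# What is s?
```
Trace:
  s=3
  s=6, p=2
  s=12, p=5

Final answer: 12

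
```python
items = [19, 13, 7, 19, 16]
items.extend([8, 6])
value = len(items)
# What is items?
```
Trace:
  items=[19, 13, 7, 19, 16]
  items=[19, 13, 7, 19, 16, 8, 6]
  items=[19, 13, 7, 19, 16, 8, 6], value=7

Final answer: [19, 13, 7, 19, 16, 8, 6]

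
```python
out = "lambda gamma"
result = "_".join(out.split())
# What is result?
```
Trace:
  out='lambda gamma'
  out='lambda gamma', result='lambda_gamma'

Final answer: 'lambda_gamma'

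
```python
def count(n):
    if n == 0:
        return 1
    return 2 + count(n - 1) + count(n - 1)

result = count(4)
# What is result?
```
Call trace (a repeated sub-call is expanded the first time; later identical calls just restate its return value):
count(n=4)
  count(n=3)
    count(n=2)
      count(n=1)
        count(n=0)
        -> return 1
        count(n=0)
        -> return 1
      -> return 4
      count(n=1) -> return 4  (same call as traced above)
    -> return 10
    count(n=2) -> return 10  (same call as traced above)
  -> return 22
  count(n=3) -> return 22  (same call as traced above)
-> return 46

Final answer: 46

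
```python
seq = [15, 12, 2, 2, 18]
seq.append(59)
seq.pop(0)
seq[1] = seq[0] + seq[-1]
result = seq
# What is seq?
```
Trace:
  seq=[15, 12, 2, 2, 18]
  seq=[15, 12, 2, 2, 18, 59]
  seq=[12, 2, 2, 18, 59]
  seq=[12, 71, 2, 18, 59]
  seq=[12, 71, 2, 18, 59], result=[12, 71, 2, 18, 59]

Final answer: [12, 71, 2, 18, 59]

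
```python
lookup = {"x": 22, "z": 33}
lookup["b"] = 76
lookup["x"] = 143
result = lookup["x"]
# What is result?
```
Trace:
  lookup={'x': 22, 'z': 33}
  lookup={'x': 22, 'z': 33, 'b': 76}
  lookup={'x': 143, 'z': 33, 'b': 76}
  lookup={'x': 143, 'z': 33, 'b': 76}, result=143

Final answer: 143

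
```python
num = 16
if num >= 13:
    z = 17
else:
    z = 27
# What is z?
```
Trace:
  num=16
  num=16, z=17

Final answer: 17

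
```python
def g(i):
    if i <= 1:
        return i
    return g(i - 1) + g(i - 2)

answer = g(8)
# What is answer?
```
Call trace (a repeated sub-call is expanded the first time; later identical calls just restate its return value):
g(i=8)
  g(i=7)
    g(i=6)
      g(i=5)
        g(i=4)
          g(i=3)
            g(i=2)
              g(i=1)
              -> return 1
              g(i=0)
              -> return 0
            -> return 1
            g(i=1)
            -> return 1
          -> return 2
          g(i=2) -> return 1  (same call as traced above)
        -> return 3
        g(i=3) -> return 2  (same call as traced above)
      -> return 5
      g(i=4) -> return 3  (same call as traced above)
    -> return 8
    g(i=5) -> return 5  (same call as traced above)
  -> return 13
  g(i=6) -> return 8  (same call as traced above)
-> return 21

Final answer: 21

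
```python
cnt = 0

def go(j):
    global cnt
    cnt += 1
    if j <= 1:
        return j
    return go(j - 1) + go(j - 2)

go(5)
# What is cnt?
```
Call trace (a repeated sub-call is expanded the first time; later identical calls just restate its return value):
go(j=5)
  go(j=4)
    go(j=3)
      go(j=2)
        go(j=1)
        -> return 1
        go(j=0)
        -> return 0
      -> return 1
      go(j=1)
      -> return 1
    -> return 2
    go(j=2) -> return 1  (same call as traced above)
  -> return 3
  go(j=3) -> return 2  (same call as traced above)
-> return 5

cnt is incremented once per call, so count the calls in each subtree. Let C(j) = number of calls made by go(j).
C(0) = C(1) = 1 (base case, no recursion); C(j) = 1 + C(j - 1) + C(j - 2) otherwise.
C(2) = 1 + C(1) + C(0) = 1 + 1 + 1 = 3
C(3) = 1 + C(2) + C(1) = 1 + 3 + 1 = 5
C(4) = 1 + C(3) + C(2) = 1 + 5 + 3 = 9
C(5) = 1 + C(4) + C(3) = 1 + 9 + 5 = 15
cnt = C(5) = 15

Final answer: 15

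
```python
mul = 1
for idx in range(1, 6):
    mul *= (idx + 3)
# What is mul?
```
Trace:
  mul=1
  mul=4, idx=1
  mul=20, idx=2
  mul=120, idx=3
  mul=840, idx=4
  mul=6720, idx=5

Final answer: 6720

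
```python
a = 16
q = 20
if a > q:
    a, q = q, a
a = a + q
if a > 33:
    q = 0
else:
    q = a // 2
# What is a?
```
Trace:
  a=16
  a=16, q=20
  a=16, q=20
  a=36, q=20
  a=36, q=0

Final answer: 36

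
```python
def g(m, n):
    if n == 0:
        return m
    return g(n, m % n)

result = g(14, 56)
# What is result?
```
Call trace:
g(m=14, n=56)
  g(m=56, n=14)
    g(m=14, n=0)
    -> return 14
  -> return 14
-> return 14

Final answer: 14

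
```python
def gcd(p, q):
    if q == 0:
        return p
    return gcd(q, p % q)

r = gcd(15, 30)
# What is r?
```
Call trace:
gcd(p=15, q=30)
  gcd(p=30, q=15)
    gcd(p=15, q=0)
    -> return 15
  -> return 15
-> return 15

Final answer: 15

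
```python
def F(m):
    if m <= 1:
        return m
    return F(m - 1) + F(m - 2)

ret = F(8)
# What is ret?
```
Call trace (a repeated sub-call is expanded the first time; later identical calls just restate its return value):
F(m=8)
  F(m=7)
    F(m=6)
      F(m=5)
        F(m=4)
          F(m=3)
            F(m=2)
              F(m=1)
              -> return 1
              F(m=0)
              -> return 0
            -> return 1
            F(m=1)
            -> return 1
          -> return 2
          F(m=2) -> return 1  (same call as traced above)
        -> return 3
        F(m=3) -> return 2  (same call as traced above)
      -> return 5
      F(m=4) -> return 3  (same call as traced above)
    -> return 8
    F(m=5) -> return 5  (same call as traced above)
  -> return 13
  F(m=6) -> return 8  (same call as traced above)
-> return 21

Final answer: 21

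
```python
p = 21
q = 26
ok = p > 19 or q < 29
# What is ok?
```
Trace:
  p=21
  p=21, q=26
  p=21, q=26, ok=True

Final answer: True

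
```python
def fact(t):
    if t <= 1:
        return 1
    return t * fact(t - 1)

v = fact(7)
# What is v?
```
Call trace:
fact(t=7)
  fact(t=6)
    fact(t=5)
      fact(t=4)
        fact(t=3)
          fact(t=2)
            fact(t=1)
            -> return 1
          -> return 2
        -> return 6
      -> return 24
    -> return 120
  -> return 720
-> return 5040

Final answer: 5040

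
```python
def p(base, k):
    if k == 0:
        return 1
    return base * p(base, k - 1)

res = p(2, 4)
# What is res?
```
Call trace:
p(base=2, k=4)
  p(base=2, k=3)
    p(base=2, k=2)
      p(base=2, k=1)
        p(base=2, k=0)
        -> return 1
      -> return 2
    -> return 4
  -> return 8
-> return 16

Final answer: 16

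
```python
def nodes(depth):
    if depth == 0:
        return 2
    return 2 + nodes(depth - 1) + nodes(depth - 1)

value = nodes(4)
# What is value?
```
Call trace (a repeated sub-call is expanded the first time; later identical calls just restate its return value):
nodes(depth=4)
  nodes(depth=3)
    nodes(depth=2)
      nodes(depth=1)
        nodes(depth=0)
        -> return 2
        nodes(depth=0)
        -> return 2
      -> return 6
      nodes(depth=1) -> return 6  (same call as traced above)
    -> return 14
    nodes(depth=2) -> return 14  (same call as traced above)
  -> return 30
  nodes(depth=3) -> return 30  (same call as traced above)
-> return 62

Final answer: 62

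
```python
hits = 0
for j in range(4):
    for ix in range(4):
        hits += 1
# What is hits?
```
Trace:
  hits=0
  hits=1, j=0, ix=0
  hits=2, j=0, ix=1
  hits=3, j=0, ix=2
  hits=4, j=0, ix=3
  hits=5, j=1, ix=0
  hits=6, j=1, ix=1
  hits=7, j=1, ix=2
  hits=8, j=1, ix=3
  hits=9, j=2, ix=0
  hits=10, j=2, ix=1
  hits=11, j=2, ix=2
  hits=12, j=2, ix=3
  hits=13, j=3, ix=0
  hits=14, j=3, ix=1
  hits=15, j=3, ix=2
  hits=16, j=3, ix=3

Final answer: 16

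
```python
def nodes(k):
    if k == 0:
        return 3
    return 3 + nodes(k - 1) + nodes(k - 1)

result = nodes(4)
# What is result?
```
Call trace (a repeated sub-call is expanded the first time; later identical calls just restate its return value):
nodes(k=4)
  nodes(k=3)
    nodes(k=2)
      nodes(k=1)
        nodes(k=0)
        -> return 3
        nodes(k=0)
        -> return 3
      -> return 9
      nodes(k=1) -> return 9  (same call as traced above)
    -> return 21
    nodes(k=2) -> return 21  (same call as traced above)
  -> return 45
  nodes(k=3) -> return 45  (same call as traced above)
-> return 93

Final answer: 93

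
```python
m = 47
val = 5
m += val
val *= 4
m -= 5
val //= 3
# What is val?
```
Trace:
  m=47
  m=47, val=5
  m=52, val=5
  m=52, val=20
  m=47, val=20
  m=47, val=6

Final answer: 6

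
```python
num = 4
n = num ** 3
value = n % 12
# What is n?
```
Trace:
  num=4
  num=4, n=64
  num=4, n=64, value=4

Final answer: 64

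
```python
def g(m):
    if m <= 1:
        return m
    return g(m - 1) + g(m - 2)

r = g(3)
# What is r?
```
Call trace:
g(m=3)
  g(m=2)
    g(m=1)
    -> return 1
    g(m=0)
    -> return 0
  -> return 1
  g(m=1)
  -> return 1
-> return 2

Final answer: 2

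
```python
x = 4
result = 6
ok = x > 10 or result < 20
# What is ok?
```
Trace:
  x=4
  x=4, result=6
  x=4, result=6, ok=True

Final answer: True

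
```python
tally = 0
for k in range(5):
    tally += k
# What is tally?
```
Trace:
  tally=0
  tally=0, k=0
  tally=1, k=1
  tally=3, k=2
  tally=6, k=3
  tally=10, k=4

Final answer: 10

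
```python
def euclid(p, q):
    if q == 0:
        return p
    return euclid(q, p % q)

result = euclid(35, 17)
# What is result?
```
Call trace:
euclid(p=35, q=17)
  euclid(p=17, q=1)
    euclid(p=1, q=0)
    -> return 1
  -> return 1
-> return 1

Final answer: 1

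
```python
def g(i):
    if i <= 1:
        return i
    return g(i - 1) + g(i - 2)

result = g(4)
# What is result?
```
Call trace (a repeated sub-call is expanded the first time; later identical calls just restate its return value):
g(i=4)
  g(i=3)
    g(i=2)
      g(i=1)
      -> return 1
      g(i=0)
      -> return 0
    -> return 1
    g(i=1)
    -> return 1
  -> return 2
  g(i=2) -> return 1  (same call as traced above)
-> return 3

Final answer: 3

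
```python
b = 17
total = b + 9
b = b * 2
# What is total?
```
Trace:
  b=17
  b=17, total=26
  b=34, total=26

Final answer: 26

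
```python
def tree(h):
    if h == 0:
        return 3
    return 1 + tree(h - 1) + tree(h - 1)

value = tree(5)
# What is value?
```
Call trace (a repeated sub-call is expanded the first time; later identical calls just restate its return value):
tree(h=5)
  tree(h=4)
    tree(h=3)
      tree(h=2)
        tree(h=1)
          tree(h=0)
          -> return 3
          tree(h=0)
          -> return 3
        -> return 7
        tree(h=1) -> return 7  (same call as traced above)
      -> return 15
      tree(h=2) -> return 15  (same call as traced above)
    -> return 31
    tree(h=3) -> return 31  (same call as traced above)
  -> return 63
  tree(h=4) -> return 63  (same call as traced above)
-> return 127

Final answer: 127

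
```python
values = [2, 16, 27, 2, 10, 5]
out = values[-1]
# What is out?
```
Trace:
  values=[2, 16, 27, 2, 10, 5]
  values=[2, 16, 27, 2, 10, 5], out=5

Final answer: 5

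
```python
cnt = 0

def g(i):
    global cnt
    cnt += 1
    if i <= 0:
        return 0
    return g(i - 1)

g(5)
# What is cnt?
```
Call trace:
g(i=5)
  g(i=4)
    g(i=3)
      g(i=2)
        g(i=1)
          g(i=0)
          -> return 0
        -> return 0
      -> return 0
    -> return 0
  -> return 0
-> return 0

cnt is incremented once per call. g is entered once for each i = 5, 4, 3, 2, 1, 0 (the i <= 0 call returns without recursing), i.e. 5 + 1 calls.
cnt = 6

Final answer: 6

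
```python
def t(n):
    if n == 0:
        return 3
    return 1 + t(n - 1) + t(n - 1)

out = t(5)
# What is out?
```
Call trace (a repeated sub-call is expanded the first time; later identical calls just restate its return value):
t(n=5)
  t(n=4)
    t(n=3)
      t(n=2)
        t(n=1)
          t(n=0)
          -> return 3
          t(n=0)
          -> return 3
        -> return 7
        t(n=1) -> return 7  (same call as traced above)
      -> return 15
      t(n=2) -> return 15  (same call as traced above)
    -> return 31
    t(n=3) -> return 31  (same call as traced above)
  -> return 63
  t(n=4) -> return 63  (same call as traced above)
-> return 127

Final answer: 127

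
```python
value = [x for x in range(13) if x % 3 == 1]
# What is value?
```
Trace:
  x=0
  x=1
  x=2
  x=3
  x=4
  x=5
  x=6
  x=7
  x=8
  x=9
  x=10
  x=11
  x=12
  value=[1, 4, 7, 10]

Final answer: [1, 4, 7, 10]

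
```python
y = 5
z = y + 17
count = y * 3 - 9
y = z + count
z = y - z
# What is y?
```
Trace:
  y=5
  y=5, z=22
  y=5, z=22, count=6
  y=28, z=22, count=6
  y=28, z=6, count=6

Final answer: 28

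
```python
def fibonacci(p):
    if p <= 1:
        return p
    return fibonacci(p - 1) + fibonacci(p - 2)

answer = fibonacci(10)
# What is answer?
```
Call trace (a repeated sub-call is expanded the first time; later identical calls just restate its return value):
fibonacci(p=10)
  fibonacci(p=9)
    fibonacci(p=8)
      fibonacci(p=7)
        fibonacci(p=6)
          fibonacci(p=5)
            fibonacci(p=4)
              fibonacci(p=3)
                fibonacci(p=2)
                  fibonacci(p=1)
                  -> return 1
                  fibonacci(p=0)
                  -> return 0
                -> return 1
                fibonacci(p=1)
                -> return 1
              -> return 2
              fibonacci(p=2) -> return 1  (same call as traced above)
            -> return 3
            fibonacci(p=3) -> return 2  (same call as traced above)
          -> return 5
          fibonacci(p=4) -> return 3  (same call as traced above)
        -> return 8
        fibonacci(p=5) -> return 5  (same call as traced above)
      -> return 13
      fibonacci(p=6) -> return 8  (same call as traced above)
    -> return 21
    fibonacci(p=7) -> return 13  (same call as traced above)
  -> return 34
  fibonacci(p=8) -> return 21  (same call as traced above)
-> return 55

Final answer: 55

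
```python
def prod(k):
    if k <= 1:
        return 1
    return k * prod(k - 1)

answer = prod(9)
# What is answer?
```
Call trace:
prod(k=9)
  prod(k=8)
    prod(k=7)
      prod(k=6)
        prod(k=5)
          prod(k=4)
            prod(k=3)
              prod(k=2)
                prod(k=1)
                -> return 1
              -> return 2
            -> return 6
          -> return 24
        -> return 120
      -> return 720
    -> return 5040
  -> return 40320
-> return 362880

Final answer: 362880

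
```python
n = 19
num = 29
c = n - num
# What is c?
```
Trace:
  n=19
  n=19, num=29
  n=19, num=29, c=-10

Final answer: -10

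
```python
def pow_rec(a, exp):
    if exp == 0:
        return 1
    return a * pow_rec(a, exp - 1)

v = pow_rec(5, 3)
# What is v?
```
Call trace:
pow_rec(a=5, exp=3)
  pow_rec(a=5, exp=2)
    pow_rec(a=5, exp=1)
      pow_rec(a=5, exp=0)
      -> return 1
    -> return 5
  -> return 25
-> return 125

Final answer: 125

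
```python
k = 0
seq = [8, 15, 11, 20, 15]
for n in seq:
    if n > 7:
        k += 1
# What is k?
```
Trace:
  k=0
  k=1, n=8
  k=2, n=15
  k=3, n=11
  k=4, n=20
  k=5, n=15

Final answer: 5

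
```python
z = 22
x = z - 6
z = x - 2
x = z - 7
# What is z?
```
Trace:
  z=22
  z=22, x=16
  z=14, x=16
  z=14, x=7

Final answer: 14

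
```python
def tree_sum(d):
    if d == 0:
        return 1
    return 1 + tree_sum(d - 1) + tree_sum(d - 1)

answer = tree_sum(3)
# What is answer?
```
Call trace (a repeated sub-call is expanded the first time; later identical calls just restate its return value):
tree_sum(d=3)
  tree_sum(d=2)
    tree_sum(d=1)
      tree_sum(d=0)
      -> return 1
      tree_sum(d=0)
      -> return 1
    -> return 3
    tree_sum(d=1) -> return 3  (same call as traced above)
  -> return 7
  tree_sum(d=2) -> return 7  (same call as traced above)
-> return 15

Final answer: 15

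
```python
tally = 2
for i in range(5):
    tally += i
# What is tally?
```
Trace:
  tally=2
  tally=2, i=0
  tally=3, i=1
  tally=5, i=2
  tally=8, i=3
  tally=12, i=4

Final answer: 12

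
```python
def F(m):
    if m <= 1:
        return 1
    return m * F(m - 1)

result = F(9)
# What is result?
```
Call trace:
F(m=9)
  F(m=8)
    F(m=7)
      F(m=6)
        F(m=5)
          F(m=4)
            F(m=3)
              F(m=2)
                F(m=1)
                -> return 1
              -> return 2
            -> return 6
          -> return 24
        -> return 120
      -> return 720
    -> return 5040
  -> return 40320
-> return 362880

Final answer: 362880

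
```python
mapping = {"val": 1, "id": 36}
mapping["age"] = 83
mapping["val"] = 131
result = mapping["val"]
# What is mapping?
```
Trace:
  mapping={'val': 1, 'id': 36}
  mapping={'val': 1, 'id': 36, 'age': 83}
  mapping={'val': 131, 'id': 36, 'age': 83}
  mapping={'val': 131, 'id': 36, 'age': 83}, result=131

Final answer: {'val': 131, 'id': 36, 'age': 83}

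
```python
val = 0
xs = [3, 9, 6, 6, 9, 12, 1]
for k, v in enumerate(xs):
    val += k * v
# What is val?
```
Trace:
  val=0
  val=0, k=0, v=3
  val=9, k=1, v=9
  val=21, k=2, v=6
  val=39, k=3, v=6
  val=75, k=4, v=9
  val=135, k=5, v=12
  val=141, k=6, v=1

Final answer: 141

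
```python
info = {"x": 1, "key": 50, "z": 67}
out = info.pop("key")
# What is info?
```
Trace:
  info={'x': 1, 'key': 50, 'z': 67}
  info={'x': 1, 'z': 67}, out=50

Final answer: {'x': 1, 'z': 67}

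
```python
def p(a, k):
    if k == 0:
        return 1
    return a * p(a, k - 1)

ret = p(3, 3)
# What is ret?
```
Call trace:
p(a=3, k=3)
  p(a=3, k=2)
    p(a=3, k=1)
      p(a=3, k=0)
      -> return 1
    -> return 3
  -> return 9
-> return 27

Final answer: 27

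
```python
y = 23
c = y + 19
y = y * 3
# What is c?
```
Trace:
  y=23
  y=23, c=42
  y=69, c=42

Final answer: 42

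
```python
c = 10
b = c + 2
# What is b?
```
Trace:
  c=10
  c=10, b=12

Final answer: 12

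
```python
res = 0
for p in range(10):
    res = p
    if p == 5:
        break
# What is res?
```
Trace:
  res=0
  res=0, p=0
  res=1, p=1
  res=2, p=2
  res=3, p=3
  res=4, p=4
  res=5, p=5

Final answer: 5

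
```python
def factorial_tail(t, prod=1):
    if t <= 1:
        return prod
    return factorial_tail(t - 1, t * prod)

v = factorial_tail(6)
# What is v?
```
Call trace:
factorial_tail(t=6, prod=1)
  factorial_tail(t=5, prod=6)
    factorial_tail(t=4, prod=30)
      factorial_tail(t=3, prod=120)
        factorial_tail(t=2, prod=360)
          factorial_tail(t=1, prod=720)
          -> return 720
        -> return 720
      -> return 720
    -> return 720
  -> return 720
-> return 720

Final answer: 720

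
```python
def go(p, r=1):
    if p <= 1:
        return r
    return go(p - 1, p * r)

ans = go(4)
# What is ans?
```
Call trace:
go(p=4, r=1)
  go(p=3, r=4)
    go(p=2, r=12)
      go(p=1, r=24)
      -> return 24
    -> return 24
  -> return 24
-> return 24

Final answer: 24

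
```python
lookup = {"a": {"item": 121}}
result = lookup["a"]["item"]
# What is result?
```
Trace:
  lookup={'a': {'item': 121}}
  lookup={'a': {'item': 121}}, result=121

Final answer: 121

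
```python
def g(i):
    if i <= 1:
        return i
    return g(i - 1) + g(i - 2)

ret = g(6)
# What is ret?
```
Call trace (a repeated sub-call is expanded the first time; later identical calls just restate its return value):
g(i=6)
  g(i=5)
    g(i=4)
      g(i=3)
        g(i=2)
          g(i=1)
          -> return 1
          g(i=0)
          -> return 0
        -> return 1
        g(i=1)
        -> return 1
      -> return 2
      g(i=2) -> return 1  (same call as traced above)
    -> return 3
    g(i=3) -> return 2  (same call as traced above)
  -> return 5
  g(i=4) -> return 3  (same call as traced above)
-> return 8

Final answer: 8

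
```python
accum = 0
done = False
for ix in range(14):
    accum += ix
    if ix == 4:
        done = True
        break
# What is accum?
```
Trace:
  accum=0
  accum=0, done=False
  accum=0, done=False, ix=0
  accum=1, done=False, ix=1
  accum=3, done=False, ix=2
  accum=6, done=False, ix=3
  accum=10, done=True, ix=4

Final answer: 10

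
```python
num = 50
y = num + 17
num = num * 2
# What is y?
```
Trace:
  num=50
  num=50, y=67
  num=100, y=67

Final answer: 67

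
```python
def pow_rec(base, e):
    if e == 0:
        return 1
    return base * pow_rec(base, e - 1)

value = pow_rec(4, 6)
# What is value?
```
Call trace:
pow_rec(base=4, e=6)
  pow_rec(base=4, e=5)
    pow_rec(base=4, e=4)
      pow_rec(base=4, e=3)
        pow_rec(base=4, e=2)
          pow_rec(base=4, e=1)
            pow_rec(base=4, e=0)
            -> return 1
          -> return 4
        -> return 16
      -> return 64
    -> return 256
  -> return 1024
-> return 4096

Final answer: 4096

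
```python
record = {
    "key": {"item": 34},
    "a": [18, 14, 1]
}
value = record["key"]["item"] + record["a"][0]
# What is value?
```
Trace:
  record={'key': {'item': 34}, 'a': [18, 14, 1]}
  record={'key': {'item': 34}, 'a': [18, 14, 1]}, value=52

Final answer: 52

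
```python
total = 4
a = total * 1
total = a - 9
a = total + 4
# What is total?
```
Trace:
  total=4
  total=4, a=4
  total=-5, a=4
  total=-5, a=-1

Final answer: -5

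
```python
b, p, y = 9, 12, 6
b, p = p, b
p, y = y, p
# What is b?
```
Trace:
  b=9, p=12, y=6
  b=12, p=9, y=6
  b=12, p=6, y=9

Final answer: 12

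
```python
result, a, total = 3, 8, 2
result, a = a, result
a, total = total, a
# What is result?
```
Trace:
  result=3, a=8, total=2
  result=8, a=3, total=2
  result=8, a=2, total=3

Final answer: 8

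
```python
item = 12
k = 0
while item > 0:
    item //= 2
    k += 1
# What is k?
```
Trace:
  item=12
  item=12, k=0
  item=6, k=1
  item=3, k=2
  item=1, k=3
  item=0, k=4

Final answer: 4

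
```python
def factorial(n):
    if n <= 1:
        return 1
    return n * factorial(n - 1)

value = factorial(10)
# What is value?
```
Call trace:
factorial(n=10)
  factorial(n=9)
    factorial(n=8)
      factorial(n=7)
        factorial(n=6)
          factorial(n=5)
            factorial(n=4)
              factorial(n=3)
                factorial(n=2)
                  factorial(n=1)
                  -> return 1
                -> return 2
              -> return 6
            -> return 24
          -> return 120
        -> return 720
      -> return 5040
    -> return 40320
  -> return 362880
-> return 3628800

Final answer: 3628800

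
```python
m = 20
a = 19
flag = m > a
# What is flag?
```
Trace:
  m=20
  m=20, a=19
  m=20, a=19, flag=True

Final answer: True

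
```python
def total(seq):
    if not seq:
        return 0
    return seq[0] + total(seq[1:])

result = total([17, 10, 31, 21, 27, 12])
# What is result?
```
Call trace:
total(seq=[17, 10, 31, 21, 27, 12])
  total(seq=[10, 31, 21, 27, 12])
    total(seq=[31, 21, 27, 12])
      total(seq=[21, 27, 12])
        total(seq=[27, 12])
          total(seq=[12])
            total(seq=[])
            -> return 0
          -> return 12
        -> return 39
      -> return 60
    -> return 91
  -> return 101
-> return 118

Final answer: 118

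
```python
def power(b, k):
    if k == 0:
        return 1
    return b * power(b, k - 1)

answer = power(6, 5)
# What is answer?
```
Call trace:
power(b=6, k=5)
  power(b=6, k=4)
    power(b=6, k=3)
      power(b=6, k=2)
        power(b=6, k=1)
          power(b=6, k=0)
          -> return 1
        -> return 6
      -> return 36
    -> return 216
  -> return 1296
-> return 7776

Final answer: 7776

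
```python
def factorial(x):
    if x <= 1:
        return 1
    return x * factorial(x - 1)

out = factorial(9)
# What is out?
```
Call trace:
factorial(x=9)
  factorial(x=8)
    factorial(x=7)
      factorial(x=6)
        factorial(x=5)
          factorial(x=4)
            factorial(x=3)
              factorial(x=2)
                factorial(x=1)
                -> return 1
              -> return 2
            -> return 6
          -> return 24
        -> return 120
      -> return 720
    -> return 5040
  -> return 40320
-> return 362880

Final answer: 362880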